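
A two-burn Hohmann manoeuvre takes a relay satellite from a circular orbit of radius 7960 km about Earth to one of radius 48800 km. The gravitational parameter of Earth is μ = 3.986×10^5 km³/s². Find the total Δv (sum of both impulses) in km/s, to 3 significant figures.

The Hohmann ellipse has a_t = (r₁ + r₂)/2 = 28380 km.
At r₁ the circular-orbit speed is v₁ = √(μ/r₁) = 7.076 km/s.
On the transfer ellipse at r₁, vis-viva equation gives v_p = √[μ(2/r₁ − 1/a_t)] = 9.279 km/s.
First burn Δv₁ = |v_p − v₁| = 2.203 km/s.
Circular speed at r₂: v₂ = √(μ/r₂) = 2.858 km/s.
Transfer-orbit speed at r₂: v_a = √[μ(2/r₂ − 1/a_t)] = 1.514 km/s.
Second burn Δv₂ = |v₂ − v_a| = 1.344 km/s.
Total Δv = Δv₁ + Δv₂ = 3.547 km/s.

Δv = 3.55 km/s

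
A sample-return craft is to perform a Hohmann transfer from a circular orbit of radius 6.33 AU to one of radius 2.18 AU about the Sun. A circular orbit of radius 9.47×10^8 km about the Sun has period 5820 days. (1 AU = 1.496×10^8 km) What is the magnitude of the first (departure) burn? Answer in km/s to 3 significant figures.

From Kepler's third law T² = 4π²r³/μ at r = 9.47×10^8 km, T = 5820 days = 5820 × 86400 s = 5.02848×10^8 s: μ = 4π²r³/T² = 1.32598×10^11 km³/s².
In km: r₁ = 6.33 × 1.496×10^8 = 9.46968×10^8 km; r₂ = 2.18 × 1.496×10^8 = 3.26128×10^8 km.
Transfer-ellipse semi-major axis a_t = (r₁ + r₂)/2 = (9.46968×10^8 + 3.26128×10^8)/2 = 6.36548×10^8 km.
Circular speed at r = 9.46968×10^8 km: v_c = √(μ/r) = 11.833 km/s.
Transfer-orbit speed at the same r (vis-viva, a = a_t): v_t = √[μ(2/r − 1/a_t)] = 8.4699 km/s.
Δv₁ = |v_t − v_c| = |8.4699 − 11.833| = 3.363 km/s.

Δv₁ = 3.36 km/s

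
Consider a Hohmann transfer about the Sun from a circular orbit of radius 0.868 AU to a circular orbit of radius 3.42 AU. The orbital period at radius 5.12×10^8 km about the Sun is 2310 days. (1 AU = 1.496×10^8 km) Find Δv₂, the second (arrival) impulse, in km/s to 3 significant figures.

From Kepler's third law T² = 4π²r³/μ at r = 5.12×10^8 km, T = 2310 days = 2310 × 86400 s = 1.99584×10^8 s: μ = 4π²r³/T² = 1.33020×10^11 km³/s².
In km: r₁ = 0.868 × 1.496×10^8 = 1.298528×10^8 km; r₂ = 3.42 × 1.496×10^8 = 5.11632×10^8 km.
Semi-major axis of the transfer orbit: a_t = (1.298528×10^8 + 5.11632×10^8)/2 = 3.207424×10^8 km.
On the circular orbit at r = 5.11632×10^8 km, v_c = √(μ/r) = 16.1243 km/s.
Transfer-orbit speed at the same r (vis-viva, a = a_t): v_t = √[μ(2/r − 1/a_t)] = 10.2595 km/s.
Δv₂ = |v_t − v_c| = |10.2595 − 16.1243| = 5.865 km/s.

Δv₂ = 5.86 km/s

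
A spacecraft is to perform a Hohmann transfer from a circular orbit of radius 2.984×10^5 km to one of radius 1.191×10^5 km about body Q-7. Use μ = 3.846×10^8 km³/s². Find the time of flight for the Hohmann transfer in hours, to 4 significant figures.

The Hohmann ellipse has a_t = (r₁ + r₂)/2 = 2.0875×10^5 km.
Transfer time t = π√(a_t³/μ) = π√((2.0875×10^5)³ / 3.846×10^8) = 15280 s.
Converting: 15280 s ÷ 3600 s/hour = 4.244 hours.

t = 4.244 hours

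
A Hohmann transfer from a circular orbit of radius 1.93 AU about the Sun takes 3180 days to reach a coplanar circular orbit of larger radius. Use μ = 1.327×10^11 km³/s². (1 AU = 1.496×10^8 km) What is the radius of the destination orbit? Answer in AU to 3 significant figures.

In km: r₁ = 1.93 × 1.496×10^8 = 2.88728×10^8 km.
Transfer time t = 3180 days = 2.74752×10^8 s, and t = π√(a_t³/μ).
So a_t = (μ t²/π²)^(1/3) = (1.327×10^11 × (2.74752×10^8)² / π²)^(1/3) = 1.0050×10^9 km.
Since a_t = (r₁ + r₂)/2, r₂ = 2a_t − r₁ = 2×1.0050×10^9 − 2.88728×10^8 = 1.721272×10^9 km.
In AU: r₂ = 1.721272×10^9 / 1.496×10^8 = 11.5 AU.

r₂ = 11.5 AU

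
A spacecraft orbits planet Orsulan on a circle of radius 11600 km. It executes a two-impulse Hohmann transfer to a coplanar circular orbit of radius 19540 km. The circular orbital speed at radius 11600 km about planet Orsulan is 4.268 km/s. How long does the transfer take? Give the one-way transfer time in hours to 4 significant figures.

t = 3.688 hours

From the circular-orbit relation v² = μ/r at r = 11600 km: μ = v²r = (4.268)² × 11600 = 2.11304×10^5 km³/s².
The Hohmann ellipse has a_t = (r₁ + r₂)/2 = 15570 km.
Transfer time t = π√(a_t³/μ) = π√((15570)³ / 2.11304×10^5) = 13278 s.
Converting: 13278 s ÷ 3600 s/hour = 3.688 hours.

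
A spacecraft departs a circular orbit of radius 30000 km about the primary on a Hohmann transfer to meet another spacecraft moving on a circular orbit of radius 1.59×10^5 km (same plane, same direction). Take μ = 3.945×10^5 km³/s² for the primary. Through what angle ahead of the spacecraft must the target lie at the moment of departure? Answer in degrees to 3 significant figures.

Semi-major axis of the transfer orbit: a_t = (30000 + 1.590×10^5)/2 = 94500 km.
The half-period of the transfer ellipse is t = π√(a_t³/μ) = 1.453×10^5 s.
Target angular speed ω₂ = √(μ/r₂³) = 9.907×10^-6 rad/s.
Angle swept by the target during transfer: ω₂·t = 1.4395 rad = 82.48°.
Arrival is 180° from departure on the ellipse, so φ = 180° − 82.48° = 97.5°.

φ = 97.5°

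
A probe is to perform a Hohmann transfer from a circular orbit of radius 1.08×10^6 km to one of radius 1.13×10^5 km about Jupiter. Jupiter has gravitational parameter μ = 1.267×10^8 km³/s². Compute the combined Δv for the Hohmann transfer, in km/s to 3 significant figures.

Δv = 17.7 km/s

Semi-major axis of the transfer orbit: a_t = (1.080×10^6 + 1.130×10^5)/2 = 5.965×10^5 km.
Circular speed at r₁: v₁ = √(μ/r₁) = √(1.267×10^8/1.080×10^6) = 10.831 km/s.
Transfer-orbit speed at r₁ (v² = μ(2/r − 1/a)): v_a = √[μ(2/r₁ − 1/a_t)] = 4.7142 km/s.
First burn Δv₁ = |v_a − v₁| = 6.117 km/s.
Circular speed at r₂: v₂ = √(μ/r₂) = 33.485 km/s.
Transfer-orbit speed at r₂: v_p = √[μ(2/r₂ − 1/a_t)] = 45.056 km/s.
Second burn Δv₂ = |v₂ − v_p| = 11.57 km/s.
Δv = Δv₁ + Δv₂ = 6.117 + 11.57 = 17.69 km/s.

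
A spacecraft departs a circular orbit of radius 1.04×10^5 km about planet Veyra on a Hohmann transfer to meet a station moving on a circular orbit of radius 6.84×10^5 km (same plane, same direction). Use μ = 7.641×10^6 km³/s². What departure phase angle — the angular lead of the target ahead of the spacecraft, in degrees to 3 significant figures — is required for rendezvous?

φ = 101°

Transfer-ellipse semi-major axis a_t = (r₁ + r₂)/2 = (1.040×10^5 + 6.840×10^5)/2 = 3.940×10^5 km.
The half-period of the transfer ellipse is t = π√(a_t³/μ) = 2.8107×10^5 s.
The target's mean motion on its circular orbit is ω₂ = √(μ/r₂³) = 4.8864×10^-6 rad/s.
Angle swept by the target during transfer: ω₂·t = 1.3734 rad = 78.69°.
The spacecraft traverses 180° on the transfer ellipse, so the target must lead by 180° − 78.69° = 101°.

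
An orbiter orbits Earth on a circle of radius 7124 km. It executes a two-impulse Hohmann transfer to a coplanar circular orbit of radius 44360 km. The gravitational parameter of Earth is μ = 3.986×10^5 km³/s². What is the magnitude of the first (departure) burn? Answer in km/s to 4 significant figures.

The Hohmann ellipse has a_t = (r₁ + r₂)/2 = 25742 km.
On the circular orbit at r = 7124 km, v_c = √(μ/r) = 7.480 km/s.
Vis-viva on the transfer ellipse at r = 7124 km gives v_t = √[μ(2/r − 1/a_t)] = 9.819 km/s.
Δv₁ = |v_t − v_c| = |9.819 − 7.480| = 2.339 km/s.

Δv₁ = 2.339 km/s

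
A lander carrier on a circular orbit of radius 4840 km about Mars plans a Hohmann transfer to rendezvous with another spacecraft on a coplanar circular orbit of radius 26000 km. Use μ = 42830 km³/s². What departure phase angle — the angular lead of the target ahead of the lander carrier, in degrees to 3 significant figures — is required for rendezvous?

φ = 97.8°

Semi-major axis of the transfer orbit: a_t = (4840 + 26000)/2 = 15420 km.
The half-period of the transfer ellipse is t = π√(a_t³/μ) = 29070 s.
The target's mean motion on its circular orbit is ω₂ = √(μ/r₂³) = 4.936×10^-5 rad/s.
Angle swept by the target during transfer: ω₂·t = 1.4349 rad = 82.21°.
Arrival is 180° from departure on the ellipse, so φ = 180° − 82.21° = 97.8°.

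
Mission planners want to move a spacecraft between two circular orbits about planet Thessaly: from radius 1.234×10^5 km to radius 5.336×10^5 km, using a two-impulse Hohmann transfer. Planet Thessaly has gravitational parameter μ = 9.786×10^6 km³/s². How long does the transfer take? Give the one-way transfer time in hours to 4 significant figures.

The Hohmann ellipse has a_t = (r₁ + r₂)/2 = 3.285×10^5 km.
Transfer time t = π√(a_t³/μ) = π√((3.285×10^5)³ / 9.786×10^6) = 1.8908×10^5 s.
Converting: 1.8908×10^5 s ÷ 3600 s/hour = 52.52 hours.

t = 52.52 hours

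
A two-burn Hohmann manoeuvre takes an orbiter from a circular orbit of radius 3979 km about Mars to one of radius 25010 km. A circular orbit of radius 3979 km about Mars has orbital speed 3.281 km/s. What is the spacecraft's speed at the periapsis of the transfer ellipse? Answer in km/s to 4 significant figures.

From the circular-orbit relation v² = μ/r at r = 3979 km: μ = v²r = (3.281)² × 3979 = 42833.8 km³/s².
The Hohmann ellipse has a_t = (r₁ + r₂)/2 = 14494.5 km.
The periapsis of the transfer ellipse is at r = 3979 km.
Applying v² = μ(2/r − 1/a_t): v = 4.310 km/s.

v = 4.310 km/s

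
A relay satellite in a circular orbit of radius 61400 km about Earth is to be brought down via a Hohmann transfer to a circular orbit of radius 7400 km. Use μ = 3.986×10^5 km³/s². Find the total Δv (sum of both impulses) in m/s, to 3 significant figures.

Semi-major axis of the transfer orbit: a_t = (61400 + 7400)/2 = 34400 km.
Circular speed at r₁: v₁ = √(μ/r₁) = √(3.986×10^5/61400) = 2.548 km/s.
Transfer-orbit speed at r₁ (vis-viva equation): v_a = √[μ(2/r₁ − 1/a_t)] = 1.182 km/s.
First burn Δv₁ = |v_a − v₁| = 1.366 km/s.
Circular speed at r₂: v₂ = √(μ/r₂) = 7.339 km/s.
Transfer-orbit speed at r₂: v_p = √[μ(2/r₂ − 1/a_t)] = 9.805 km/s.
Second burn Δv₂ = |v₂ − v_p| = 2.466 km/s.
Total Δv = Δv₁ + Δv₂ = 3.832 km/s.

Δv = 3830 m/s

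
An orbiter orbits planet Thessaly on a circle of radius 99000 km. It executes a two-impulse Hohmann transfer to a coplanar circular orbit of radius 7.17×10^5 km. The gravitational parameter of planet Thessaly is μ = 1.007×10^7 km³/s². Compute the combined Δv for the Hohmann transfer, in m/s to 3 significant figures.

The Hohmann ellipse has a_t = (r₁ + r₂)/2 = 4.080×10^5 km.
At r₁ the circular-orbit speed is v₁ = √(μ/r₁) = 10.0855 km/s.
Transfer-orbit speed at r₁ (vis-viva equation): v_p = √[μ(2/r₁ − 1/a_t)] = 13.3699 km/s.
First burn Δv₁ = |v_p − v₁| = 3.284 km/s.
At r₂, v₂ = √(μ/r₂) = 3.748 km/s.
Transfer-orbit speed at r₂: v_a = √[μ(2/r₂ − 1/a_t)] = 1.846 km/s.
Second burn Δv₂ = |v₂ − v_a| = 1.902 km/s.
Total Δv = Δv₁ + Δv₂ = 5.186 km/s.

Δv = 5190 m/s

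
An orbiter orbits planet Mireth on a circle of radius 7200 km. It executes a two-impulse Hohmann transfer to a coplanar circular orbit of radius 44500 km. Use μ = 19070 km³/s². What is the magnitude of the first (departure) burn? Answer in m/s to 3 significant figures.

Δv₁ = 508 m/s

Transfer-ellipse semi-major axis a_t = (r₁ + r₂)/2 = (7200 + 44500)/2 = 25850 km.
Circular speed at r = 7200 km: v_c = √(μ/r) = 1.6275 km/s.
Transfer-orbit speed at the same r (vis-viva, a = a_t): v_t = √[μ(2/r − 1/a_t)] = 2.1353 km/s.
Δv₁ = |v_t − v_c| = |2.1353 − 1.6275| = 0.5078 km/s.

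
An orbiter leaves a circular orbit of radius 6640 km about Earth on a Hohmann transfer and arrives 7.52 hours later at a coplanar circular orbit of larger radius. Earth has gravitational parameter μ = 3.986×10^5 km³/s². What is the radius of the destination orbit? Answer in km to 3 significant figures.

r₂ = 55200 km

Transfer time t = 7.52 hours = 27072 s, and t = π√(a_t³/μ).
So a_t = (μ t²/π²)^(1/3) = (3.986×10^5 × (27072)² / π²)^(1/3) = 30933 km.
Since a_t = (r₁ + r₂)/2, r₂ = 2a_t − r₁ = 2×30933 − 6640 = 55226 km.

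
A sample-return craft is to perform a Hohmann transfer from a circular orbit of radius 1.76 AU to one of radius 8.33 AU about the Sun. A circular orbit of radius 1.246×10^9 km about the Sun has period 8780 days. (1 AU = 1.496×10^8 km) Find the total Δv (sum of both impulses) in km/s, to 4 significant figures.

From Kepler's third law T² = 4π²r³/μ at r = 1.246×10^9 km, T = 8780 days = 8780 × 86400 s = 7.58592×10^8 s: μ = 4π²r³/T² = 1.32708×10^11 km³/s².
In km: r₁ = 1.76 × 1.496×10^8 = 2.63296×10^8 km; r₂ = 8.33 × 1.496×10^8 = 1.246168×10^9 km.
Transfer-ellipse semi-major axis a_t = (r₁ + r₂)/2 = (2.63296×10^8 + 1.246168×10^9)/2 = 7.54732×10^8 km.
At r₁ the circular-orbit speed is v₁ = √(μ/r₁) = 22.4505 km/s.
Transfer-orbit speed at r₁ (v² = μ(2/r − 1/a)): v_p = √[μ(2/r₁ − 1/a_t)] = 28.8482 km/s.
First burn Δv₁ = |v_p − v₁| = 6.398 km/s.
Circular speed at r₂: v₂ = √(μ/r₂) = 10.3195 km/s.
Transfer-orbit speed at r₂: v_a = √[μ(2/r₂ − 1/a_t)] = 6.09517 km/s.
Second burn Δv₂ = |v₂ − v_a| = 4.224 km/s.
Δv = Δv₁ + Δv₂ = 6.398 + 4.224 = 10.62 km/s.

Δv = 10.62 km/s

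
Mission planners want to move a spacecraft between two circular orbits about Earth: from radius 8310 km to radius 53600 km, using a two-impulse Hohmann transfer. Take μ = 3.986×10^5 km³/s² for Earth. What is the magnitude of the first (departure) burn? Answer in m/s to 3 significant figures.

Transfer-ellipse semi-major axis a_t = (r₁ + r₂)/2 = (8310 + 53600)/2 = 30955 km.
Circular speed at r = 8310 km: v_c = √(μ/r) = 6.9258 km/s.
Vis-viva on the transfer ellipse at r = 8310 km gives v_t = √[μ(2/r − 1/a_t)] = 9.1135 km/s.
Δv₁ = |v_t − v_c| = |9.1135 − 6.9258| = 2.188 km/s.

Δv₁ = 2190 m/s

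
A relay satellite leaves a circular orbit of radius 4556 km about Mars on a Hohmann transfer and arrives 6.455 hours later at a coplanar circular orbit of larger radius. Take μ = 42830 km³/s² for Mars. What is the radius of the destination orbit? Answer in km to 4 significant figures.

Transfer time t = 6.455 hours = 23238 s, and t = π√(a_t³/μ).
So a_t = (μ t²/π²)^(1/3) = (42830 × (23238)² / π²)^(1/3) = 13283 km.
Since a_t = (r₁ + r₂)/2, r₂ = 2a_t − r₁ = 2×13283 − 4556 = 22010 km.

r₂ = 22010 km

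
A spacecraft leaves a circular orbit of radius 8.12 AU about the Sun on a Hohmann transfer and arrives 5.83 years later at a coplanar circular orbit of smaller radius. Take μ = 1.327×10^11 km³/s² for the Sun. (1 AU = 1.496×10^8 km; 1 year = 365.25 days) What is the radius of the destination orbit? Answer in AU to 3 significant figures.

r₂ = 2.16 AU

In km: r₁ = 8.12 × 1.496×10^8 = 1.214752×10^9 km.
Transfer time t = 5.83 years × 365.25 × 86400 s = 1.83980808×10^8 s, and t = π√(a_t³/μ).
So a_t = (μ t²/π²)^(1/3) = (1.327×10^11 × (1.83980808×10^8)² / π²)^(1/3) = 7.6920×10^8 km.
Since a_t = (r₁ + r₂)/2, r₂ = 2a_t − r₁ = 2×7.6920×10^8 − 1.214752×10^9 = 3.23648×10^8 km.
In AU: r₂ = 3.23648×10^8 / 1.496×10^8 = 2.16 AU.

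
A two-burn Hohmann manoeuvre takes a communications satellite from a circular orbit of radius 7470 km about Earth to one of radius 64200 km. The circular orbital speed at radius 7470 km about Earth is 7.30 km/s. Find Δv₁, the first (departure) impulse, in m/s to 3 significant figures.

From the circular-orbit relation v² = μ/r at r = 7470 km: μ = v²r = (7.30)² × 7470 = 3.98076×10^5 km³/s².
The Hohmann ellipse has a_t = (r₁ + r₂)/2 = 35835 km.
On the circular orbit at r = 7470 km, v_c = √(μ/r) = 7.300 km/s.
Transfer-orbit speed at the same r (vis-viva, a = a_t): v_t = √[μ(2/r − 1/a_t)] = 9.771 km/s.
Δv₁ = |v_t − v_c| = |9.771 − 7.300| = 2.471 km/s.

Δv₁ = 2470 m/s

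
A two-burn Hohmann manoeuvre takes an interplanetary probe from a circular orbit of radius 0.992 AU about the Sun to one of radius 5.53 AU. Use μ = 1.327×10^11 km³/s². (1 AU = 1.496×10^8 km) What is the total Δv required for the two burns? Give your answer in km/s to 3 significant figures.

In km: r₁ = 0.992 × 1.496×10^8 = 1.484032×10^8 km; r₂ = 5.53 × 1.496×10^8 = 8.27288×10^8 km.
Semi-major axis of the transfer orbit: a_t = (1.484032×10^8 + 8.27288×10^8)/2 = 4.878456×10^8 km.
At r₁ the circular-orbit speed is v₁ = √(μ/r₁) = 29.9029 km/s.
On the transfer ellipse at r₁, v² = μ(2/r − 1/a) gives v_p = √[μ(2/r₁ − 1/a_t)] = 38.9405 km/s.
First burn Δv₁ = |v_p − v₁| = 9.038 km/s.
Circular speed at r₂: v₂ = √(μ/r₂) = 12.665 km/s.
Transfer-orbit speed at r₂: v_a = √[μ(2/r₂ − 1/a_t)] = 6.9853 km/s.
Second burn Δv₂ = |v₂ − v_a| = 5.680 km/s.
Δv = Δv₁ + Δv₂ = 9.038 + 5.680 = 14.72 km/s.

Δv = 14.7 km/s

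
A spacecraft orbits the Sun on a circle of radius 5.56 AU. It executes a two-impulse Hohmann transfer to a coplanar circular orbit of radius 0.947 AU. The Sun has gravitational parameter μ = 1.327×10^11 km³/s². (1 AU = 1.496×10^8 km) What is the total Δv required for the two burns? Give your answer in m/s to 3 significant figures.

Δv = 15200 m/s

In km: r₁ = 5.56 × 1.496×10^8 = 8.31776×10^8 km; r₂ = 0.947 × 1.496×10^8 = 1.416712×10^8 km.
The Hohmann ellipse has a_t = (r₁ + r₂)/2 = 4.867236×10^8 km.
Circular speed at r₁: v₁ = √(μ/r₁) = √(1.327×10^11/8.31776×10^8) = 12.63 km/s.
On the transfer ellipse at r₁, vis-viva gives v_a = √[μ(2/r₁ − 1/a_t)] = 6.814 km/s.
First burn Δv₁ = |v_a − v₁| = 5.816 km/s.
Circular speed at r₂: v₂ = √(μ/r₂) = 30.605 km/s.
Transfer-orbit speed at r₂: v_p = √[μ(2/r₂ − 1/a_t)] = 40.009 km/s.
Second burn Δv₂ = |v₂ − v_p| = 9.404 km/s.
Total Δv = Δv₁ + Δv₂ = 15.22 km/s.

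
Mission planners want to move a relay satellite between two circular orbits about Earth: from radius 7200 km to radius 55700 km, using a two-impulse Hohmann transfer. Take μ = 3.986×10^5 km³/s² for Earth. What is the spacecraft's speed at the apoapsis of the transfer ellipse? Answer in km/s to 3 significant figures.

The Hohmann ellipse has a_t = (r₁ + r₂)/2 = 31450 km.
At apoapsis, r = 55700 km.
Applying v² = μ(2/r − 1/a_t): v = 1.280 km/s.

v = 1.28 km/s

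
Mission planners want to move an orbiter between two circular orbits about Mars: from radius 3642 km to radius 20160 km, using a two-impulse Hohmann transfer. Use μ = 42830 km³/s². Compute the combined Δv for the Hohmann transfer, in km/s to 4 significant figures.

Transfer-ellipse semi-major axis a_t = (r₁ + r₂)/2 = (3642 + 20160)/2 = 11901 km.
At r₁ the circular-orbit speed is v₁ = √(μ/r₁) = 3.429 km/s.
On the transfer ellipse at r₁, vis-viva gives v_p = √[μ(2/r₁ − 1/a_t)] = 4.463 km/s.
First burn Δv₁ = |v_p − v₁| = 1.034 km/s.
Circular speed at r₂: v₂ = √(μ/r₂) = 1.457568 km/s.
Transfer-orbit speed at r₂: v_a = √[μ(2/r₂ − 1/a_t)] = 0.8063192 km/s.
Second burn Δv₂ = |v₂ − v_a| = 0.6512 km/s.
Total Δv = Δv₁ + Δv₂ = 1.685 km/s.

Δv = 1.685 km/s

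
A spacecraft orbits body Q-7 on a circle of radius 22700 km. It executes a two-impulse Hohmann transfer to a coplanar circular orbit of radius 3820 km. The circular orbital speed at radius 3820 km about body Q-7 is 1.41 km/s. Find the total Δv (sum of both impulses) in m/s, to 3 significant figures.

From the circular-orbit relation v² = μ/r at r = 3820 km: μ = v²r = (1.41)² × 3820 = 7594.54 km³/s².
Semi-major axis of the transfer orbit: a_t = (22700 + 3820)/2 = 13260 km.
Circular speed at r₁: v₁ = √(μ/r₁) = √(7594.54/22700) = 0.57841 km/s.
On the transfer ellipse at r₁, vis-viva equation gives v_a = √[μ(2/r₁ − 1/a_t)] = 0.31045 km/s.
First burn Δv₁ = |v_a − v₁| = 0.2680 km/s.
Circular speed at r₂: v₂ = √(μ/r₂) = 1.4100 km/s.
Transfer-orbit speed at r₂: v_p = √[μ(2/r₂ − 1/a_t)] = 1.8448 km/s.
Second burn Δv₂ = |v₂ − v_p| = 0.4348 km/s.
Total Δv = Δv₁ + Δv₂ = 0.7028 km/s.

Δv = 703 m/s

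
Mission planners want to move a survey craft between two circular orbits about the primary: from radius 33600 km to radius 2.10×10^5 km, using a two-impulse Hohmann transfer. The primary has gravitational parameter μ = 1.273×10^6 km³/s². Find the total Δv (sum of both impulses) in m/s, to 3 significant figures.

Δv = 3100 m/s

The Hohmann ellipse has a_t = (r₁ + r₂)/2 = 1.218×10^5 km.
Circular speed at r₁: v₁ = √(μ/r₁) = √(1.273×10^6/33600) = 6.155 km/s.
Transfer-orbit speed at r₁ (vis-viva equation): v_p = √[μ(2/r₁ − 1/a_t)] = 8.082 km/s.
First burn Δv₁ = |v_p − v₁| = 1.927 km/s.
At r₂, v₂ = √(μ/r₂) = 2.462 km/s.
Transfer-orbit speed at r₂: v_a = √[μ(2/r₂ − 1/a_t)] = 1.293 km/s.
Second burn Δv₂ = |v₂ − v_a| = 1.169 km/s.
Δv = Δv₁ + Δv₂ = 1.927 + 1.169 = 3.096 km/s.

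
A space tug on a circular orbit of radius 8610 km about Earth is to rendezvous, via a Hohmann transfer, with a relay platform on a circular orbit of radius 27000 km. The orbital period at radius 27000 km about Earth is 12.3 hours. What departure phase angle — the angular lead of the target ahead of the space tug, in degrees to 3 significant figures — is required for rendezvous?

From Kepler's third law T² = 4π²r³/μ at r = 27000 km, T = 12.3 hours = 12.3 × 3600 s = 44280 s: μ = 4π²r³/T² = 3.96311×10^5 km³/s².
The Hohmann ellipse has a_t = (r₁ + r₂)/2 = 17805 km.
Transfer time t = π√(a_t³/μ) = 11856 s.
The target's mean motion on its circular orbit is ω₂ = √(μ/r₂³) = 1.4190×10^-4 rad/s.
Angle swept by the target during transfer: ω₂·t = 1.6824 rad = 96.39°.
Arrival is 180° from departure on the ellipse, so φ = 180° − 96.39° = 83.6°.

φ = 83.6°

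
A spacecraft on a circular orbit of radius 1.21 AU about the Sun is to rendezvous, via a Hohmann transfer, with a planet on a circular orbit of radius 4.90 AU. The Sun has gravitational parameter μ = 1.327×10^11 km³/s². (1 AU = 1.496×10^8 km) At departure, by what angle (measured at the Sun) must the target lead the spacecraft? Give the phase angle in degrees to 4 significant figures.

φ = 91.39°

In km: r₁ = 1.21 × 1.496×10^8 = 1.81016×10^8 km; r₂ = 4.90 × 1.496×10^8 = 7.3304×10^8 km.
Transfer-ellipse semi-major axis a_t = (r₁ + r₂)/2 = (1.81016×10^8 + 7.3304×10^8)/2 = 4.57028×10^8 km.
Transfer time t = π√(a_t³/μ) = 8.4261×10^7 s.
Target angular speed ω₂ = √(μ/r₂³) = 1.8355×10^-8 rad/s.
Angle swept by the target during transfer: ω₂·t = 1.5466 rad = 88.61°.
The spacecraft traverses 180° on the transfer ellipse, so the target must lead by 180° − 88.61° = 91.39°.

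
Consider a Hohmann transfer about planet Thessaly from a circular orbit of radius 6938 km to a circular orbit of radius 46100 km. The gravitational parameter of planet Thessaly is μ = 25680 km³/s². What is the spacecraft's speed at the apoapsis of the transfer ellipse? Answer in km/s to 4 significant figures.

The Hohmann ellipse has a_t = (r₁ + r₂)/2 = 26519 km.
At apoapsis, r = 46100 km.
Vis-viva: v = √[μ(2/r − 1/a_t)] = √[25680 × (2/46100 − 1/26519)] = 0.3818 km/s.

v = 0.3818 km/s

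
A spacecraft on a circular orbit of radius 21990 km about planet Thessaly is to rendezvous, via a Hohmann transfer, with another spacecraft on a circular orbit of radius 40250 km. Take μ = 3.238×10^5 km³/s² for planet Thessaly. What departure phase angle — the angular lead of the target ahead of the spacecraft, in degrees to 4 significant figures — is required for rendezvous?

Semi-major axis of the transfer orbit: a_t = (21990 + 40250)/2 = 31120 km.
Transfer time t = π√(a_t³/μ) = 30309 s.
The target's mean motion on its circular orbit is ω₂ = √(μ/r₂³) = 7.0468×10^-5 rad/s.
Angle swept by the target during transfer: ω₂·t = 2.1358 rad = 122.37°.
The spacecraft traverses 180° on the transfer ellipse, so the target must lead by 180° − 122.37° = 57.63°.

φ = 57.63°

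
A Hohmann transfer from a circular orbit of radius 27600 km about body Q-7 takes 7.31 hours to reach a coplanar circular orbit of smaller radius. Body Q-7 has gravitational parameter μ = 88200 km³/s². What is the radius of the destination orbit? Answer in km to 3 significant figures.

Transfer time t = 7.31 hours = 26316 s, and t = π√(a_t³/μ).
So a_t = (μ t²/π²)^(1/3) = (88200 × (26316)² / π²)^(1/3) = 18360 km.
Since a_t = (r₁ + r₂)/2, r₂ = 2a_t − r₁ = 2×18360 − 27600 = 9120 km.

r₂ = 9120 km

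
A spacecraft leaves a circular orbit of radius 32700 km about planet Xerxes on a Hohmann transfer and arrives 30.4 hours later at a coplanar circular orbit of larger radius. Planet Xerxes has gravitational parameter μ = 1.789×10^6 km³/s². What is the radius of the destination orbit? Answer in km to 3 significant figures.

r₂ = 2.26×10^5 km

Transfer time t = 30.4 hours = 1.0944×10^5 s, and t = π√(a_t³/μ).
So a_t = (μ t²/π²)^(1/3) = (1.789×10^6 × (1.0944×10^5)² / π²)^(1/3) = 1.2949×10^5 km.
Since a_t = (r₁ + r₂)/2, r₂ = 2a_t − r₁ = 2×1.2949×10^5 − 32700 = 2.2628×10^5 km.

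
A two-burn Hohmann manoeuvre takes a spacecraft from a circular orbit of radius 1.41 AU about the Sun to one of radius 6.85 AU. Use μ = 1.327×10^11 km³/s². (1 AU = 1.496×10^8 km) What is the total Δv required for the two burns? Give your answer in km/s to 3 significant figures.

Δv = 12.0 km/s

In km: r₁ = 1.41 × 1.496×10^8 = 2.10936×10^8 km; r₂ = 6.85 × 1.496×10^8 = 1.02476×10^9 km.
Transfer-ellipse semi-major axis a_t = (r₁ + r₂)/2 = (2.10936×10^8 + 1.02476×10^9)/2 = 6.17848×10^8 km.
At r₁ the circular-orbit speed is v₁ = √(μ/r₁) = 25.08 km/s.
On the transfer ellipse at r₁, vis-viva equation gives v_p = √[μ(2/r₁ − 1/a_t)] = 32.30 km/s.
First burn Δv₁ = |v_p − v₁| = 7.220 km/s.
At r₂, v₂ = √(μ/r₂) = 11.3795 km/s.
Transfer-orbit speed at r₂: v_a = √[μ(2/r₂ − 1/a_t)] = 6.64904 km/s.
Second burn Δv₂ = |v₂ − v_a| = 4.730 km/s.
Δv = Δv₁ + Δv₂ = 7.220 + 4.730 = 11.95 km/s.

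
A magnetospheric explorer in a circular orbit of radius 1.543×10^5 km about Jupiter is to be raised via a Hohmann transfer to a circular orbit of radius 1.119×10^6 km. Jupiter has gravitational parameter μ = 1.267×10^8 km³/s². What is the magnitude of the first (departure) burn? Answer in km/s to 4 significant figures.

Semi-major axis of the transfer orbit: a_t = (1.543×10^5 + 1.119×10^6)/2 = 6.3665×10^5 km.
On the circular orbit at r = 1.543×10^5 km, v_c = √(μ/r) = 28.655 km/s.
Vis-viva on the transfer ellipse at r = 1.543×10^5 km gives v_t = √[μ(2/r − 1/a_t)] = 37.990 km/s.
Δv₁ = |v_t − v_c| = |37.990 − 28.655| = 9.335 km/s.

Δv₁ = 9.335 km/s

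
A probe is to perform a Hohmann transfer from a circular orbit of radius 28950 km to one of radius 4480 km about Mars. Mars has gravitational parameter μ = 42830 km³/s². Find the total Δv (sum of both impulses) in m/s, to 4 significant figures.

Δv = 1564 m/s

Transfer-ellipse semi-major axis a_t = (r₁ + r₂)/2 = (28950 + 4480)/2 = 16715 km.
At r₁ the circular-orbit speed is v₁ = √(μ/r₁) = 1.2163 km/s.
On the transfer ellipse at r₁, vis-viva gives v_a = √[μ(2/r₁ − 1/a_t)] = 0.62970 km/s.
First burn Δv₁ = |v_a − v₁| = 0.5866 km/s.
At r₂, v₂ = √(μ/r₂) = 3.0920 km/s.
Transfer-orbit speed at r₂: v_p = √[μ(2/r₂ − 1/a_t)] = 4.0692 km/s.
Second burn Δv₂ = |v₂ − v_p| = 0.9772 km/s.
Total Δv = Δv₁ + Δv₂ = 1.564 km/s.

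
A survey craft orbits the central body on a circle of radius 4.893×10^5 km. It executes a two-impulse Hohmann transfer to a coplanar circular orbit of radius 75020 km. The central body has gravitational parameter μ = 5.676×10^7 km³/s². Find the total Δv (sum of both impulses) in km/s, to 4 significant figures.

Transfer-ellipse semi-major axis a_t = (r₁ + r₂)/2 = (4.893×10^5 + 75020)/2 = 2.8216×10^5 km.
At r₁ the circular-orbit speed is v₁ = √(μ/r₁) = 10.7704 km/s.
Transfer-orbit speed at r₁ (vis-viva equation): v_a = √[μ(2/r₁ − 1/a_t)] = 5.55360 km/s.
First burn Δv₁ = |v_a − v₁| = 5.217 km/s.
At r₂, v₂ = √(μ/r₂) = 27.506 km/s.
Transfer-orbit speed at r₂: v_p = √[μ(2/r₂ − 1/a_t)] = 36.222 km/s.
Second burn Δv₂ = |v₂ − v_p| = 8.716 km/s.
Total Δv = Δv₁ + Δv₂ = 13.93 km/s.

Δv = 13.93 km/s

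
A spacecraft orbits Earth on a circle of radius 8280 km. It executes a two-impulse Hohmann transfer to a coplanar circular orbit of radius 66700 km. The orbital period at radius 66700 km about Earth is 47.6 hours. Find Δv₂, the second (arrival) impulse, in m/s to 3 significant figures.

Δv₂ = 1300 m/s

From Kepler's third law T² = 4π²r³/μ at r = 66700 km, T = 47.6 hours = 47.6 × 3600 s = 1.7136×10^5 s: μ = 4π²r³/T² = 3.98950×10^5 km³/s².
Transfer-ellipse semi-major axis a_t = (r₁ + r₂)/2 = (8280 + 66700)/2 = 37490 km.
Circular speed at r = 66700 km: v_c = √(μ/r) = 2.4457 km/s.
Vis-viva on the transfer ellipse at r = 66700 km gives v_t = √[μ(2/r − 1/a_t)] = 1.1494 km/s.
Δv₂ = |v_t − v_c| = |1.1494 − 2.4457| = 1.296 km/s.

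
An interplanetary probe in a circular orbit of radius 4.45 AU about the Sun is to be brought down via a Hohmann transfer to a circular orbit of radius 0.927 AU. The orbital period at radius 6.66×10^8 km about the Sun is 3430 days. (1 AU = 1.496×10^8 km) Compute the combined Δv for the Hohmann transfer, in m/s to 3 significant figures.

From Kepler's third law T² = 4π²r³/μ at r = 6.66×10^8 km, T = 3430 days = 3430 × 86400 s = 2.96352×10^8 s: μ = 4π²r³/T² = 1.32790×10^11 km³/s².
In km: r₁ = 4.45 × 1.496×10^8 = 6.6572×10^8 km; r₂ = 0.927 × 1.496×10^8 = 1.386792×10^8 km.
Transfer-ellipse semi-major axis a_t = (r₁ + r₂)/2 = (6.6572×10^8 + 1.386792×10^8)/2 = 4.021996×10^8 km.
Circular speed at r₁: v₁ = √(μ/r₁) = √(1.32790×10^11/6.6572×10^8) = 14.123 km/s.
On the transfer ellipse at r₁, vis-viva equation gives v_a = √[μ(2/r₁ − 1/a_t)] = 8.2932 km/s.
First burn Δv₁ = |v_a − v₁| = 5.830 km/s.
At r₂, v₂ = √(μ/r₂) = 30.944 km/s.
Transfer-orbit speed at r₂: v_p = √[μ(2/r₂ − 1/a_t)] = 39.811 km/s.
Second burn Δv₂ = |v₂ − v_p| = 8.867 km/s.
Δv = Δv₁ + Δv₂ = 5.830 + 8.867 = 14.70 km/s.

Δv = 14700 m/s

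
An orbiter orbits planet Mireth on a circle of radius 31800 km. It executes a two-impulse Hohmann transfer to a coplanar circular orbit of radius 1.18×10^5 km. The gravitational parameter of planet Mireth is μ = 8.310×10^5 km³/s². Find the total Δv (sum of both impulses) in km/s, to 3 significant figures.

Transfer-ellipse semi-major axis a_t = (r₁ + r₂)/2 = (31800 + 1.180×10^5)/2 = 74900 km.
At r₁ the circular-orbit speed is v₁ = √(μ/r₁) = 5.112 km/s.
On the transfer ellipse at r₁, vis-viva gives v_p = √[μ(2/r₁ − 1/a_t)] = 6.416 km/s.
First burn Δv₁ = |v_p − v₁| = 1.304 km/s.
Circular speed at r₂: v₂ = √(μ/r₂) = 2.6537 km/s.
Transfer-orbit speed at r₂: v_a = √[μ(2/r₂ − 1/a_t)] = 1.7291 km/s.
Second burn Δv₂ = |v₂ − v_a| = 0.9246 km/s.
Δv = Δv₁ + Δv₂ = 1.304 + 0.9246 = 2.229 km/s.

Δv = 2.23 km/s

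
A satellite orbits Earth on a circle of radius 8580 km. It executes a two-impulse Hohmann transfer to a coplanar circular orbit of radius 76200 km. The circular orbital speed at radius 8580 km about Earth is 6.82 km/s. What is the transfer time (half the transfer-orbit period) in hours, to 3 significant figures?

From the circular-orbit relation v² = μ/r at r = 8580 km: μ = v²r = (6.82)² × 8580 = 3.99076×10^5 km³/s².
Semi-major axis of the transfer orbit: a_t = (8580 + 76200)/2 = 42390 km.
By Kepler's third law the transfer-orbit period is T = 2π√(a_t³/μ), so t = T/2 = 43400 s.
Converting: 43400 s ÷ 3600 s/hour = 12.1 hours.

t = 12.1 hours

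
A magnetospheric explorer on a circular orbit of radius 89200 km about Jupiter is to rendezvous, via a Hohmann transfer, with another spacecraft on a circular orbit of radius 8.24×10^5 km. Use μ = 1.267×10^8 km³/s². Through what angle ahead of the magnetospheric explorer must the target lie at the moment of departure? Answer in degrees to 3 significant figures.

The Hohmann ellipse has a_t = (r₁ + r₂)/2 = 4.566×10^5 km.
The half-period of the transfer ellipse is t = π√(a_t³/μ) = 86112 s.
Target angular speed ω₂ = √(μ/r₂³) = 1.5049×10^-5 rad/s.
Angle swept by the target during transfer: ω₂·t = 1.2959 rad = 74.25°.
Arrival is 180° from departure on the ellipse, so φ = 180° − 74.25° = 106°.

φ = 106°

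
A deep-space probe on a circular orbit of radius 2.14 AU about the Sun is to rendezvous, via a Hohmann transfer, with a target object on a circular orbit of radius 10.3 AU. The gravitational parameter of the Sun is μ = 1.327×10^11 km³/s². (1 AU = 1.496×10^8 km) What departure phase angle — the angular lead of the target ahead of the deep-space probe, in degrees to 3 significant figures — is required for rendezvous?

φ = 95.5°

In km: r₁ = 2.14 × 1.496×10^8 = 3.20144×10^8 km; r₂ = 10.3 × 1.496×10^8 = 1.54088×10^9 km.
Transfer-ellipse semi-major axis a_t = (r₁ + r₂)/2 = (3.20144×10^8 + 1.54088×10^9)/2 = 9.30512×10^8 km.
Transfer time t = π√(a_t³/μ) = 2.4479×10^8 s.
Target angular speed ω₂ = √(μ/r₂³) = 6.0226×10^-9 rad/s.
Angle swept by the target during transfer: ω₂·t = 1.4743 rad = 84.47°.
Arrival is 180° from departure on the ellipse, so φ = 180° − 84.47° = 95.5°.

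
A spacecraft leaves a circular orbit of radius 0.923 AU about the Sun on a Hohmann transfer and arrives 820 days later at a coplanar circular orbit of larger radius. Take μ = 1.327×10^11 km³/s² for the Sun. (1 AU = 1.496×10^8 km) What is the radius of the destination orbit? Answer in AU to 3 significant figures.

In km: r₁ = 0.923 × 1.496×10^8 = 1.380808×10^8 km.
Transfer time t = 820 days = 7.0848×10^7 s, and t = π√(a_t³/μ).
So a_t = (μ t²/π²)^(1/3) = (1.327×10^11 × (7.0848×10^7)² / π²)^(1/3) = 4.0714×10^8 km.
Since a_t = (r₁ + r₂)/2, r₂ = 2a_t − r₁ = 2×4.0714×10^8 − 1.380808×10^8 = 6.761992×10^8 km.
In AU: r₂ = 6.761992×10^8 / 1.496×10^8 = 4.52 AU.

r₂ = 4.52 AU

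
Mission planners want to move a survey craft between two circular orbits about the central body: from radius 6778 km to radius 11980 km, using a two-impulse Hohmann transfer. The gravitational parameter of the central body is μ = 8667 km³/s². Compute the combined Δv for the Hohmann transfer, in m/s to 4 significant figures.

Δv = 274.7 m/s

Transfer-ellipse semi-major axis a_t = (r₁ + r₂)/2 = (6778 + 11980)/2 = 9379 km.
Circular speed at r₁: v₁ = √(μ/r₁) = √(8667/6778) = 1.1308 km/s.
On the transfer ellipse at r₁, vis-viva gives v_p = √[μ(2/r₁ − 1/a_t)] = 1.2780 km/s.
First burn Δv₁ = |v_p − v₁| = 0.1472 km/s.
Circular speed at r₂: v₂ = √(μ/r₂) = 0.8506 km/s.
Transfer-orbit speed at r₂: v_a = √[μ(2/r₂ − 1/a_t)] = 0.7231 km/s.
Second burn Δv₂ = |v₂ − v_a| = 0.1275 km/s.
Δv = Δv₁ + Δv₂ = 0.1472 + 0.1275 = 0.2747 km/s.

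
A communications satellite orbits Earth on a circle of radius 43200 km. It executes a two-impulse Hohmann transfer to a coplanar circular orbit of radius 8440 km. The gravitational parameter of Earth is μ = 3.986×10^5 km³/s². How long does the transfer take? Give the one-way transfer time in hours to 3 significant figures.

The Hohmann ellipse has a_t = (r₁ + r₂)/2 = 25820 km.
By Kepler's third law the transfer-orbit period is T = 2π√(a_t³/μ), so t = T/2 = 20645 s.
Converting: 20645 s ÷ 3600 s/hour = 5.73 hours.

t = 5.73 hours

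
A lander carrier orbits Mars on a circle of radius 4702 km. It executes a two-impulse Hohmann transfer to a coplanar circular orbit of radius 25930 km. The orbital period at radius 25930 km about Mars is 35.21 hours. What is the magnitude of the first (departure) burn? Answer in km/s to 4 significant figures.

From Kepler's third law T² = 4π²r³/μ at r = 25930 km, T = 35.21 hours = 35.21 × 3600 s = 1.26756×10^5 s: μ = 4π²r³/T² = 42838.1 km³/s².
Semi-major axis of the transfer orbit: a_t = (4702 + 25930)/2 = 15316 km.
On the circular orbit at r = 4702 km, v_c = √(μ/r) = 3.018 km/s.
Vis-viva on the transfer ellipse at r = 4702 km gives v_t = √[μ(2/r − 1/a_t)] = 3.927 km/s.
Δv₁ = |v_t − v_c| = |3.927 − 3.018| = 0.9090 km/s.

Δv₁ = 0.9090 km/s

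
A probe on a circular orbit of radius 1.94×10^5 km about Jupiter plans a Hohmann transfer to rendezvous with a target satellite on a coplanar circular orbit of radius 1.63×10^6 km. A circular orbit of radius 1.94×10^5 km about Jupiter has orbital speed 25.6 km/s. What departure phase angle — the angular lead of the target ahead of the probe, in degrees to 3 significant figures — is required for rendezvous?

From the circular-orbit relation v² = μ/r at r = 1.94×10^5 km: μ = v²r = (25.6)² × 1.94×10^5 = 1.27140×10^8 km³/s².
The Hohmann ellipse has a_t = (r₁ + r₂)/2 = 9.120×10^5 km.
Transfer time t = π√(a_t³/μ) = 2.4266×10^5 s.
Target angular speed ω₂ = √(μ/r₂³) = 5.4183×10^-6 rad/s.
Angle swept by the target during transfer: ω₂·t = 1.3148 rad = 75.33°.
The probe traverses 180° on the transfer ellipse, so the target must lead by 180° − 75.33° = 105°.

φ = 105°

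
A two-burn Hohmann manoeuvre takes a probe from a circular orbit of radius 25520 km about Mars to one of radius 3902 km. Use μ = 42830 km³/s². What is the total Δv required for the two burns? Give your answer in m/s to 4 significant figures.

Δv = 1679 m/s

Transfer-ellipse semi-major axis a_t = (r₁ + r₂)/2 = (25520 + 3902)/2 = 14711 km.
At r₁ the circular-orbit speed is v₁ = √(μ/r₁) = 1.2955 km/s.
Transfer-orbit speed at r₁ (vis-viva): v_a = √[μ(2/r₁ − 1/a_t)] = 0.66720 km/s.
First burn Δv₁ = |v_a − v₁| = 0.6283 km/s.
Circular speed at r₂: v₂ = √(μ/r₂) = 3.313 km/s.
Transfer-orbit speed at r₂: v_p = √[μ(2/r₂ − 1/a_t)] = 4.364 km/s.
Second burn Δv₂ = |v₂ − v_p| = 1.051 km/s.
Total Δv = Δv₁ + Δv₂ = 1.679 km/s.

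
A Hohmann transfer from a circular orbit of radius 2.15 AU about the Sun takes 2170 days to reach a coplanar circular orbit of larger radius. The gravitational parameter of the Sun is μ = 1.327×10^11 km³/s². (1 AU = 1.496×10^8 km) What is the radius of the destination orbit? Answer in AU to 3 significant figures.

In km: r₁ = 2.15 × 1.496×10^8 = 3.2164×10^8 km.
Transfer time t = 2170 days = 1.87488×10^8 s, and t = π√(a_t³/μ).
So a_t = (μ t²/π²)^(1/3) = (1.327×10^11 × (1.87488×10^8)² / π²)^(1/3) = 7.7894×10^8 km.
Since a_t = (r₁ + r₂)/2, r₂ = 2a_t − r₁ = 2×7.7894×10^8 − 3.2164×10^8 = 1.23624×10^9 km.
In AU: r₂ = 1.23624×10^9 / 1.496×10^8 = 8.26 AU.

r₂ = 8.26 AU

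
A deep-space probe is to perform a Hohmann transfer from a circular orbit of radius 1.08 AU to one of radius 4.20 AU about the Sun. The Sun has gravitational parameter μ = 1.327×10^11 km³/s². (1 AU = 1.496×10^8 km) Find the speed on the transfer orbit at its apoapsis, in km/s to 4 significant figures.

In km: r₁ = 1.08 × 1.496×10^8 = 1.61568×10^8 km; r₂ = 4.20 × 1.496×10^8 = 6.2832×10^8 km.
Transfer-ellipse semi-major axis a_t = (r₁ + r₂)/2 = (1.61568×10^8 + 6.2832×10^8)/2 = 3.94944×10^8 km.
At apoapsis, r = 6.2832×10^8 km.
Applying v² = μ(2/r − 1/a_t): v = 9.295 km/s.

v = 9.295 km/s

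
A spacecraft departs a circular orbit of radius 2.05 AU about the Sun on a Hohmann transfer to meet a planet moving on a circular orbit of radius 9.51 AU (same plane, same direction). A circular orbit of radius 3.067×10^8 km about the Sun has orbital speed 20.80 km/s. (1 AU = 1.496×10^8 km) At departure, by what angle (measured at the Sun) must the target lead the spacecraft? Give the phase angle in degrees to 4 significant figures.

φ = 94.71°

From the circular-orbit relation v² = μ/r at r = 3.067×10^8 km: μ = v²r = (20.80)² × 3.067×10^8 = 1.32691×10^11 km³/s².
In km: r₁ = 2.05 × 1.496×10^8 = 3.0668×10^8 km; r₂ = 9.51 × 1.496×10^8 = 1.422696×10^9 km.
Semi-major axis of the transfer orbit: a_t = (3.0668×10^8 + 1.422696×10^9)/2 = 8.64688×10^8 km.
The half-period of the transfer ellipse is t = π√(a_t³/μ) = 2.193×10^8 s.
Target angular speed ω₂ = √(μ/r₂³) = 6.788×10^-9 rad/s.
Angle swept by the target during transfer: ω₂·t = 1.4886 rad = 85.29°.
Arrival is 180° from departure on the ellipse, so φ = 180° − 85.29° = 94.71°.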